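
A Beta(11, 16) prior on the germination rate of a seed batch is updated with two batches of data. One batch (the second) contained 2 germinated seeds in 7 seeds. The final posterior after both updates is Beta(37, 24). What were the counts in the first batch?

Sequential conjugate updates are equivalent to a single update on the pooled data, so total successes = posterior α − prior α and total failures = posterior β − prior β.
Total across both batches: 37−11=26 germinated seeds, 24−16=8 non-germinating seeds.
Subtract the second batch: 26−2=24 germinated seeds and 8−5=3 non-germinating seeds.

24 germinated seeds and 3 non-germinating seeds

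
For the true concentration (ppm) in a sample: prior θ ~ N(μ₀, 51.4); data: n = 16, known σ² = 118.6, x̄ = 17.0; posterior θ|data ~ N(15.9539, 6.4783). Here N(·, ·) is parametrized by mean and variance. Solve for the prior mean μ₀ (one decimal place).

The posterior mean is a precision-weighted average: μ_n = (τ₀μ₀ + τ_data·x̄)/(τ₀+τ_data), with τ₀=1/σ₀² and τ_data=n/σ².
Here τ₀ = 1/51.4 = 0.019455 and τ_data = 16/118.6 = 0.134907, so τ_n = 0.154362.
Rearranging for μ₀: μ₀ = (μ_n·τ_n − τ_data·x̄)/τ₀ = (15.9539·0.154362 − 0.134907·17.0) / 0.019455 = 0.169257/0.019455 ≈ 8.7.

μ₀ = 8.7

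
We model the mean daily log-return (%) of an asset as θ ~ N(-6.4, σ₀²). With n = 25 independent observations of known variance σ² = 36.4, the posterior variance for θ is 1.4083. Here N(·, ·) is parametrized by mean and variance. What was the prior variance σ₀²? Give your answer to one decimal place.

Posterior precision equals prior precision plus data precision: 1/σ_n² = 1/σ₀² + n/σ².
So 1/σ₀² = 1/1.4083 − 25/36.4 = 0.710076 − 0.686813 = 0.023263.
Hence σ₀² = 1/0.023263 ≈ 43.0.

σ₀² = 43.0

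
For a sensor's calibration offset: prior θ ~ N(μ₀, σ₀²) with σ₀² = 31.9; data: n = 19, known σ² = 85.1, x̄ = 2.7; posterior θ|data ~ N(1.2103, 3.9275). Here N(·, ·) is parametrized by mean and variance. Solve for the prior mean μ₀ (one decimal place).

With known observation variance, the Normal–Normal posterior has precision τ_n = τ₀ + n/σ² and mean μ_n = (τ₀μ₀ + (n/σ²)x̄)/τ_n.
Here τ₀ = 1/31.9 = 0.031348 and τ_data = 19/85.1 = 0.223267, so τ_n = 0.254615.
Rearranging for μ₀: μ₀ = (μ_n·τ_n − τ_data·x̄)/τ₀ = (1.2103·0.254615 − 0.223267·2.7) / 0.031348 = -0.294660/0.031348 ≈ -9.4.

μ₀ = -9.4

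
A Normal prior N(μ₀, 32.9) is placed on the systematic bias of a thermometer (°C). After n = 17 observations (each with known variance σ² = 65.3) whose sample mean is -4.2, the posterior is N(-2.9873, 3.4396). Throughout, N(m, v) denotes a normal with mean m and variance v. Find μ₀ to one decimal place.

μ₀ = 7.4

The posterior mean is a precision-weighted average: μ_n = (τ₀μ₀ + τ_data·x̄)/(τ₀+τ_data), with τ₀=1/σ₀² and τ_data=n/σ².
Here τ₀ = 1/32.9 = 0.030395 and τ_data = 17/65.3 = 0.260337, so τ_n = 0.290732.
Rearranging for μ₀: μ₀ = (μ_n·τ_n − τ_data·x̄)/τ₀ = (-2.9873·0.290732 − 0.260337·-4.2) / 0.030395 = 0.224912/0.030395 ≈ 7.4.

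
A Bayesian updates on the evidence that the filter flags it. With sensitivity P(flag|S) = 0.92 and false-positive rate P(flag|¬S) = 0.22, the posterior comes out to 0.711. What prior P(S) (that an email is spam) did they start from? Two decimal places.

Bayes' rule in odds form gives O(S|E) = O(S)·[P(E|S)/P(E|¬S)], hence O(S) = O(S|E)/LR.
Posterior odds = 0.711/(1−0.711) = 2.4602. LR = 0.92/0.22 = 4.1818.
Prior odds = 2.4602/4.1818 = 0.5883, so P(S) = 0.5883/(1+0.5883) ≈ 0.37.

P(S) = 0.37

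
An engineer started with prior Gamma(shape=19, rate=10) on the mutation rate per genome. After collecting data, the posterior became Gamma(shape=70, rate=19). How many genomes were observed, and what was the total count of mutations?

n = 9 genomes with total 51 mutations

Gamma–Poisson conjugacy: posterior shape = α + Σxᵢ, posterior rate = β + n.
Matching: Σxᵢ = 70 − 19 = 51 and n = 19 − 10 = 9.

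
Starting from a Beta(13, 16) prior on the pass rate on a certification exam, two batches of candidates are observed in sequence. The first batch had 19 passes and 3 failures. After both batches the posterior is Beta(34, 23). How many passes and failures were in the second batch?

Sequential conjugate updates are equivalent to a single update on the pooled data, so total successes = posterior α − prior α and total failures = posterior β − prior β.
Total across both batches: 34−13=21 passes, 23−16=7 failures.
Subtract the first batch: 21−19=2 passes and 7−3=4 failures.

2 passes and 4 failures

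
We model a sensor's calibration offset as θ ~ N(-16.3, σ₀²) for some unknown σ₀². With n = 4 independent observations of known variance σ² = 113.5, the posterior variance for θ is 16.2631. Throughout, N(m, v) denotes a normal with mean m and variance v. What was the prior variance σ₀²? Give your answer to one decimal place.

Posterior precision equals prior precision plus data precision: 1/σ_n² = 1/σ₀² + n/σ².
So 1/σ₀² = 1/16.2631 − 4/113.5 = 0.061489 − 0.035242 = 0.026247.
Hence σ₀² = 1/0.026247 ≈ 38.1.

σ₀² = 38.1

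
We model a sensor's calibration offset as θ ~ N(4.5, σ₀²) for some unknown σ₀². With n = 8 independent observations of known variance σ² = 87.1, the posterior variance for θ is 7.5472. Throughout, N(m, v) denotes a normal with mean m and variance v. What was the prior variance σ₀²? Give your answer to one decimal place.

Posterior precision equals prior precision plus data precision: 1/σ_n² = 1/σ₀² + n/σ².
So 1/σ₀² = 1/7.5472 − 8/87.1 = 0.132499 − 0.091848 = 0.040651.
Hence σ₀² = 1/0.040651 ≈ 24.6.

σ₀² = 24.6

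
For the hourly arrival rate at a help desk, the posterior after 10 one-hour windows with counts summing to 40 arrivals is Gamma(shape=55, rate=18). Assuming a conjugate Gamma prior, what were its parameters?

Gamma–Poisson conjugacy: posterior shape = α + Σxᵢ, posterior rate = β + n.
So α = 55 − 40 = 15 and β = 18 − 10 = 8.

Gamma(shape=15, rate=8)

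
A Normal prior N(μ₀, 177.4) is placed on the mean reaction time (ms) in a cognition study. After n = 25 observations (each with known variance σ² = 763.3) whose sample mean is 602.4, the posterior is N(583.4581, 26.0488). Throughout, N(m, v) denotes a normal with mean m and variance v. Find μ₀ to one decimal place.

The posterior mean is a precision-weighted average: μ_n = (τ₀μ₀ + τ_data·x̄)/(τ₀+τ_data), with τ₀=1/σ₀² and τ_data=n/σ².
Here τ₀ = 1/177.4 = 0.005637 and τ_data = 25/763.3 = 0.032753, so τ_n = 0.038390.
Rearranging for μ₀: μ₀ = (μ_n·τ_n − τ_data·x̄)/τ₀ = (583.4581·0.038390 − 0.032753·602.4) / 0.005637 = 2.668549/0.005637 ≈ 473.4.

μ₀ = 473.4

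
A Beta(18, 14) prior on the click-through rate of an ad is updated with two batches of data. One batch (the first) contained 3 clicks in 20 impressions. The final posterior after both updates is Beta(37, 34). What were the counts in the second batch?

16 clicks and 3 non-clicks

Because Beta–binomial updating is additive in the counts, the combined data contributed (α_post−α_prior, β_post−β_prior) successes and failures.
Total across both batches: 37−18=19 clicks, 34−14=20 non-clicks.
Subtract the first batch: 19−3=16 clicks and 20−17=3 non-clicks.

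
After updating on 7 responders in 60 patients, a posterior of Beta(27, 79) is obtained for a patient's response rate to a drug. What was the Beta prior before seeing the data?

Beta(20, 26)

Under Beta–binomial conjugacy the posterior parameters are (a+s, b+f).
Subtract the data counts: 27−7=20, 79−53=26.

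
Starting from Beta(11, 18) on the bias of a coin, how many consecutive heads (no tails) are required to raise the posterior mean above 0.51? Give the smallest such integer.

k = 8

After k heads and 0 tails the posterior is Beta(11+k, 18), with mean (11+k)/(11+18+k).
Set (11+k)/(29+k) > 0.51 and solve: k > (0.51·29 − 11)/(1 − 0.51) = 7.735.
The smallest integer exceeding 7.735 is 8.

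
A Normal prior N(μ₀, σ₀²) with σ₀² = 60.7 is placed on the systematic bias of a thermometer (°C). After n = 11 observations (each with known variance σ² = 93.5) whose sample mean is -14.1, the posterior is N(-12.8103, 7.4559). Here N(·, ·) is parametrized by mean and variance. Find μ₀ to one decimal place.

μ₀ = -3.6

The posterior mean is a precision-weighted average: μ_n = (τ₀μ₀ + τ_data·x̄)/(τ₀+τ_data), with τ₀=1/σ₀² and τ_data=n/σ².
Here τ₀ = 1/60.7 = 0.016474 and τ_data = 11/93.5 = 0.117647, so τ_n = 0.134121.
Rearranging for μ₀: μ₀ = (μ_n·τ_n − τ_data·x̄)/τ₀ = (-12.8103·0.134121 − 0.117647·-14.1) / 0.016474 = -0.059308/0.016474 ≈ -3.6.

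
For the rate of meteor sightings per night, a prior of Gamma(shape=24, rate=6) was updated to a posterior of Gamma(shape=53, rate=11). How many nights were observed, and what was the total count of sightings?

n = 5 nights with total 29 sightings

Gamma–Poisson conjugacy: posterior shape = α + Σxᵢ, posterior rate = β + n.
Matching: Σxᵢ = 53 − 24 = 29 and n = 11 − 6 = 5.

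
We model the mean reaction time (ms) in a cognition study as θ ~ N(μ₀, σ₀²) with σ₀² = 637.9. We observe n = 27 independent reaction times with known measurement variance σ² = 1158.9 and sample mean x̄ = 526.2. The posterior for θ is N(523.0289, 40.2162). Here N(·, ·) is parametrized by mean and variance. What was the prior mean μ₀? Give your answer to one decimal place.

The posterior mean is a precision-weighted average: μ_n = (τ₀μ₀ + τ_data·x̄)/(τ₀+τ_data), with τ₀=1/σ₀² and τ_data=n/σ².
Here τ₀ = 1/637.9 = 0.001568 and τ_data = 27/1158.9 = 0.023298, so τ_n = 0.024866.
Rearranging for μ₀: μ₀ = (μ_n·τ_n − τ_data·x̄)/τ₀ = (523.0289·0.024866 − 0.023298·526.2) / 0.001568 = 0.746229/0.001568 ≈ 475.9.

μ₀ = 475.9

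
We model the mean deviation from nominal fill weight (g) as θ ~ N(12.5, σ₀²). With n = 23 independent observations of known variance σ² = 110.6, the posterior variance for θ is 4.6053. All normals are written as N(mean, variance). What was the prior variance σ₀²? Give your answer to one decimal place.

σ₀² = 108.9

Posterior precision equals prior precision plus data precision: 1/σ_n² = 1/σ₀² + n/σ².
So 1/σ₀² = 1/4.6053 − 23/110.6 = 0.217141 − 0.207957 = 0.009184.
Hence σ₀² = 1/0.009184 ≈ 108.9.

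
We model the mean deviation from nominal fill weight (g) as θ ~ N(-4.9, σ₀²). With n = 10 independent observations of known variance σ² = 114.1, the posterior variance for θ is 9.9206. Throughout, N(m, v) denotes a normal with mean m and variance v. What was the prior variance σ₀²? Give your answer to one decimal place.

For the Normal–Normal model with known σ², precisions add: τ_n = τ₀ + n/σ².
So 1/σ₀² = 1/9.9206 − 10/114.1 = 0.100800 − 0.087642 = 0.013158.
Hence σ₀² = 1/0.013158 ≈ 76.0.

σ₀² = 76.0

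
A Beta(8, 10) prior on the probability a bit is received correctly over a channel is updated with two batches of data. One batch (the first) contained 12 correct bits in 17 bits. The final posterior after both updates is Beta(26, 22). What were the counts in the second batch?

6 correct bits and 7 errors

Sequential conjugate updates are equivalent to a single update on the pooled data, so total successes = posterior α − prior α and total failures = posterior β − prior β.
Total across both batches: 26−8=18 correct bits, 22−10=12 errors.
Subtract the first batch: 18−12=6 correct bits and 12−5=7 errors.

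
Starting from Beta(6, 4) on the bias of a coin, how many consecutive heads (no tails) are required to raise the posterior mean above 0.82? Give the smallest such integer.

After k heads and 0 tails the posterior is Beta(6+k, 4), with mean (6+k)/(6+4+k).
Set (6+k)/(10+k) > 0.82 and solve: k > (0.82·10 − 6)/(1 − 0.82) = 12.222.
The smallest integer exceeding 12.222 is 13, and checking k=13: (19)/(23) = 0.8261 > 0.82.

k = 13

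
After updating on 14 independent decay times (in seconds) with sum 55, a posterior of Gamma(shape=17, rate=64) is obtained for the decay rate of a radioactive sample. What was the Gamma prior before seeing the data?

Gamma(shape=3, rate=9)

Gamma–exponential conjugacy: posterior shape = α + n, posterior rate = β + Σtᵢ.
So α = 17 − 14 = 3 and β = 64 − 55 = 9.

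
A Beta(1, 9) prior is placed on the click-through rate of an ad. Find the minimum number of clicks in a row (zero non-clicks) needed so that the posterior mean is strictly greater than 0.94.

k = 141

After k clicks and 0 non-clicks the posterior is Beta(1+k, 9), with mean (1+k)/(1+9+k).
Set (1+k)/(10+k) > 0.94 and solve: k > (0.94·10 − 1)/(1 − 0.94) = 140.000.
The smallest integer exceeding 140.000 is 141, and checking k=141: (142)/(151) = 0.9404 > 0.94.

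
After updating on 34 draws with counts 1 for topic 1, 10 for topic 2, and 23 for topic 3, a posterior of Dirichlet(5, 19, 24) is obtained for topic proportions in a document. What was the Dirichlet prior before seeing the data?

For a Dirichlet(α) prior with multinomial counts c, the posterior is Dirichlet(α + c) componentwise.
Subtract each count from the matching posterior parameter: 5−1=4, 19−10=9, 24−23=1.

Dirichlet(4, 9, 1)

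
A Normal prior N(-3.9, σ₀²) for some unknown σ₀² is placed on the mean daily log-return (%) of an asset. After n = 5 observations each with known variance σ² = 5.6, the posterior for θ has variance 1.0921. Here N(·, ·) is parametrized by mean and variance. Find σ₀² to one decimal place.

σ₀² = 43.8

For the Normal–Normal model with known σ², precisions add: τ_n = τ₀ + n/σ².
So 1/σ₀² = 1/1.0921 − 5/5.6 = 0.915667 − 0.892857 = 0.022810.
Hence σ₀² = 1/0.022810 ≈ 43.8.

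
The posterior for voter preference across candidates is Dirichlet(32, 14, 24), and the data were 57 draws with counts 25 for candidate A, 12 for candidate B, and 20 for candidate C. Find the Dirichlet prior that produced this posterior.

Dirichlet(7, 2, 4)

For a Dirichlet(α) prior with multinomial counts c, the posterior is Dirichlet(α + c) componentwise.
Subtract each count from the matching posterior parameter: 32−25=7, 14−12=2, 24−20=4.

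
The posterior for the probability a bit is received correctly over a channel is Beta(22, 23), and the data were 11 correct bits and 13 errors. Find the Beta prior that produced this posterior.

Beta is conjugate to the binomial likelihood: posterior = Beta(α+s, β+f).
So α = 22 − 11 = 11 and β = 23 − 13 = 10.

Beta(11, 10)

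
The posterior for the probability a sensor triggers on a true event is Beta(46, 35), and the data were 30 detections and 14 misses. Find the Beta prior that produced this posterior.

Beta(16, 21)

A Beta(α, β) prior with s successes and f failures in binomial data gives a Beta(α+s, β+f) posterior.
So α = 46 − 30 = 16 and β = 35 − 14 = 21.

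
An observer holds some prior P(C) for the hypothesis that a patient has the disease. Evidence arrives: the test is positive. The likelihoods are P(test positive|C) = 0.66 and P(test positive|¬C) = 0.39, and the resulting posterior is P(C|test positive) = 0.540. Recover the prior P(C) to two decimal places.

In odds form, posterior odds = prior odds × likelihood ratio, so prior odds = posterior odds ÷ LR.
Posterior odds = 0.540/(1−0.540) = 1.1739. LR = 0.66/0.39 = 1.6923.
Prior odds = 1.1739/1.6923 = 0.6937, so P(C) = 0.6937/(1+0.6937) ≈ 0.41.

P(C) = 0.41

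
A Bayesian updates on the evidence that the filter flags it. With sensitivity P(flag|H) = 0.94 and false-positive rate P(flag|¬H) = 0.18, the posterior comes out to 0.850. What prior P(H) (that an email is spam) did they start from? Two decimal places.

In odds form, posterior odds = prior odds × likelihood ratio, so prior odds = posterior odds ÷ LR.
Posterior odds = 0.850/(1−0.850) = 5.6667. LR = 0.94/0.18 = 5.2222.
Prior odds = 5.6667/5.2222 = 1.0851, so P(H) = 1.0851/(1+1.0851) ≈ 0.52.

P(H) = 0.52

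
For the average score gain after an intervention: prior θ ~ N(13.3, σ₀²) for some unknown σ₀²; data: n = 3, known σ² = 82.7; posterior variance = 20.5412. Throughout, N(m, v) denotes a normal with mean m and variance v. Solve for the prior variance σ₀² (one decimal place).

σ₀² = 80.6

Posterior precision equals prior precision plus data precision: 1/σ_n² = 1/σ₀² + n/σ².
So 1/σ₀² = 1/20.5412 − 3/82.7 = 0.048683 − 0.036276 = 0.012407.
Hence σ₀² = 1/0.012407 ≈ 80.6.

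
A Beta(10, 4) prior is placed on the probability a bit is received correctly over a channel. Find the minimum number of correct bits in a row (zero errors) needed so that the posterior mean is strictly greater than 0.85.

After k correct bits and 0 errors the posterior is Beta(10+k, 4), with mean (10+k)/(10+4+k).
Set (10+k)/(14+k) > 0.85 and solve: k > (0.85·14 − 10)/(1 − 0.85) = 12.667.
The smallest integer exceeding 12.667 is 13, and checking k=13: (23)/(27) = 0.8519 > 0.85.

k = 13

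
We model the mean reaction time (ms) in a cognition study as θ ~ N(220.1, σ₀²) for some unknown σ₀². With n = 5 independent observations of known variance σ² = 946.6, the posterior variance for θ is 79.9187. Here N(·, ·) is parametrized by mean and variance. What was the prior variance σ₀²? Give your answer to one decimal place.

σ₀² = 138.3

For the Normal–Normal model with known σ², precisions add: τ_n = τ₀ + n/σ².
So 1/σ₀² = 1/79.9187 − 5/946.6 = 0.012513 − 0.005282 = 0.007231.
Hence σ₀² = 1/0.007231 ≈ 138.3.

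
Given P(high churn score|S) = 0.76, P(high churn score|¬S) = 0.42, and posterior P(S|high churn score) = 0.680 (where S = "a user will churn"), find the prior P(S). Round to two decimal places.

P(S) = 0.54

In odds form, posterior odds = prior odds × likelihood ratio, so prior odds = posterior odds ÷ LR.
Posterior odds = 0.680/(1−0.680) = 2.1250. LR = 0.76/0.42 = 1.8095.
Prior odds = 2.1250/1.8095 = 1.1744, so P(S) = 1.1744/(1+1.1744) ≈ 0.54.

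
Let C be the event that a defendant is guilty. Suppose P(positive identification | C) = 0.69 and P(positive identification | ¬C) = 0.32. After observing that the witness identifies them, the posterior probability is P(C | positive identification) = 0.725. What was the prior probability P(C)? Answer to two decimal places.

P(C) = 0.55

In odds form, posterior odds = prior odds × likelihood ratio, so prior odds = posterior odds ÷ LR.
Posterior odds = 0.725/(1−0.725) = 2.6364. LR = 0.69/0.32 = 2.1562.
Prior odds = 2.6364/2.1562 = 1.2227, so P(C) = 1.2227/(1+1.2227) ≈ 0.55.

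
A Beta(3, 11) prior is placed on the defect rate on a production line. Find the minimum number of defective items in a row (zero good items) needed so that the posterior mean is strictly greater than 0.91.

After k defective items and 0 good items the posterior is Beta(3+k, 11), with mean (3+k)/(3+11+k).
Set (3+k)/(14+k) > 0.91 and solve: k > (0.91·14 − 3)/(1 − 0.91) = 108.222.
The smallest integer exceeding 108.222 is 109.

k = 109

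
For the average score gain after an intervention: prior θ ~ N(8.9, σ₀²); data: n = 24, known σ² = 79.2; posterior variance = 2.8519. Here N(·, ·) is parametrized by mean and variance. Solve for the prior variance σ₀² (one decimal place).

σ₀² = 21.0

For the Normal–Normal model with known σ², precisions add: τ_n = τ₀ + n/σ².
So 1/σ₀² = 1/2.8519 − 24/79.2 = 0.350643 − 0.303030 = 0.047613.
Hence σ₀² = 1/0.047613 ≈ 21.0.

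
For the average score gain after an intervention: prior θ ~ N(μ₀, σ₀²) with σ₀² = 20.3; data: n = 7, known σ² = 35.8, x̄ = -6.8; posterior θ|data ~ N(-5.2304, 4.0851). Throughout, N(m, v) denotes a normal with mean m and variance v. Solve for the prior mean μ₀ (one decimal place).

μ₀ = 1.0

With known observation variance, the Normal–Normal posterior has precision τ_n = τ₀ + n/σ² and mean μ_n = (τ₀μ₀ + (n/σ²)x̄)/τ_n.
Here τ₀ = 1/20.3 = 0.049261 and τ_data = 7/35.8 = 0.195531, so τ_n = 0.244792.
Rearranging for μ₀: μ₀ = (μ_n·τ_n − τ_data·x̄)/τ₀ = (-5.2304·0.244792 − 0.195531·-6.8) / 0.049261 = 0.049251/0.049261 ≈ 1.0.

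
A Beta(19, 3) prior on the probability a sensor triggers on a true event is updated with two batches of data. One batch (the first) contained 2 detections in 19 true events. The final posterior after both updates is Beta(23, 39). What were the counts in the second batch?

Because Beta–binomial updating is additive in the counts, the combined data contributed (α_post−α_prior, β_post−β_prior) successes and failures.
Total across both batches: 23−19=4 detections, 39−3=36 misses.
Subtract the first batch: 4−2=2 detections and 36−17=19 misses.

2 detections and 19 misses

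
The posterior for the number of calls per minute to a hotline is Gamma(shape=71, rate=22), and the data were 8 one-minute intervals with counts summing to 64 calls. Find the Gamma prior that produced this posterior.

A Gamma(α, β) prior (rate parametrization) on a Poisson rate with n observations summing to S gives posterior Gamma(α+S, β+n).
So α = 71 − 64 = 7 and β = 22 − 8 = 14.

Gamma(shape=7, rate=14)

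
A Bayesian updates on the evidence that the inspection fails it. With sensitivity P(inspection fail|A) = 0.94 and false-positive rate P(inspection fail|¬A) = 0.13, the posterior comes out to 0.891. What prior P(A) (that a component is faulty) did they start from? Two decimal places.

Bayes' rule in odds form gives O(A|E) = O(A)·[P(E|A)/P(E|¬A)], hence O(A) = O(A|E)/LR.
Posterior odds = 0.891/(1−0.891) = 8.1743. LR = 0.94/0.13 = 7.2308.
Prior odds = 8.1743/7.2308 = 1.1305, so P(A) = 1.1305/(1+1.1305) ≈ 0.53.

P(A) = 0.53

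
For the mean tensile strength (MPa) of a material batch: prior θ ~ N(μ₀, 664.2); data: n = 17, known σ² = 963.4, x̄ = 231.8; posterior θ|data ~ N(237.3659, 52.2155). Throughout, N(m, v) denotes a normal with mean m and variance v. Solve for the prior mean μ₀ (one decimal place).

The posterior mean is a precision-weighted average: μ_n = (τ₀μ₀ + τ_data·x̄)/(τ₀+τ_data), with τ₀=1/σ₀² and τ_data=n/σ².
Here τ₀ = 1/664.2 = 0.001506 and τ_data = 17/963.4 = 0.017646, so τ_n = 0.019152.
Rearranging for μ₀: μ₀ = (μ_n·τ_n − τ_data·x̄)/τ₀ = (237.3659·0.019152 − 0.017646·231.8) / 0.001506 = 0.455689/0.001506 ≈ 302.6.

μ₀ = 302.6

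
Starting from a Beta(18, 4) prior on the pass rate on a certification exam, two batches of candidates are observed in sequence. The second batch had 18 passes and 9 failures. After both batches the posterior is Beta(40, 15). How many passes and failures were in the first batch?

4 passes and 2 failures

Because Beta–binomial updating is additive in the counts, the combined data contributed (α_post−α_prior, β_post−β_prior) successes and failures.
Total across both batches: 40−18=22 passes, 15−4=11 failures.
Subtract the second batch: 22−18=4 passes and 11−9=2 failures.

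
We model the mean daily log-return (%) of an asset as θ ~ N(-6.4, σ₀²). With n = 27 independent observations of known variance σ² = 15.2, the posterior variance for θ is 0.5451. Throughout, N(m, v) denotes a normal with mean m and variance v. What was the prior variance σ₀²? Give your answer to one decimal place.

For the Normal–Normal model with known σ², precisions add: τ_n = τ₀ + n/σ².
So 1/σ₀² = 1/0.5451 − 27/15.2 = 1.834526 − 1.776316 = 0.058210.
Hence σ₀² = 1/0.058210 ≈ 17.2.

σ₀² = 17.2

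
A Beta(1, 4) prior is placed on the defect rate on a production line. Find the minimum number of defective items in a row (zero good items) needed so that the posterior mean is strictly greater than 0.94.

After k defective items and 0 good items the posterior is Beta(1+k, 4), with mean (1+k)/(1+4+k).
Set (1+k)/(5+k) > 0.94 and solve: k > (0.94·5 − 1)/(1 − 0.94) = 61.667.
The smallest integer exceeding 61.667 is 62.

k = 62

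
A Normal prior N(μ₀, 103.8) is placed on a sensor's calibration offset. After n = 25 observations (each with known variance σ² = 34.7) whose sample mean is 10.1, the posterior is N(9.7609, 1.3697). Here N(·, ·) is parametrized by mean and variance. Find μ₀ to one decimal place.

μ₀ = -15.6

The posterior mean is a precision-weighted average: μ_n = (τ₀μ₀ + τ_data·x̄)/(τ₀+τ_data), with τ₀=1/σ₀² and τ_data=n/σ².
Here τ₀ = 1/103.8 = 0.009634 and τ_data = 25/34.7 = 0.720461, so τ_n = 0.730095.
Rearranging for μ₀: μ₀ = (μ_n·τ_n − τ_data·x̄)/τ₀ = (9.7609·0.730095 − 0.720461·10.1) / 0.009634 = -0.150272/0.009634 ≈ -15.6.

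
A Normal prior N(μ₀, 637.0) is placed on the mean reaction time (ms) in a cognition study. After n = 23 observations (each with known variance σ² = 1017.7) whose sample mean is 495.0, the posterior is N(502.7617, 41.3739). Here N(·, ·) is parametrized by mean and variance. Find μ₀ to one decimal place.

μ₀ = 614.5

With known observation variance, the Normal–Normal posterior has precision τ_n = τ₀ + n/σ² and mean μ_n = (τ₀μ₀ + (n/σ²)x̄)/τ_n.
Here τ₀ = 1/637.0 = 0.001570 and τ_data = 23/1017.7 = 0.022600, so τ_n = 0.024170.
Rearranging for μ₀: μ₀ = (μ_n·τ_n − τ_data·x̄)/τ₀ = (502.7617·0.024170 − 0.022600·495.0) / 0.001570 = 0.964750/0.001570 ≈ 614.5.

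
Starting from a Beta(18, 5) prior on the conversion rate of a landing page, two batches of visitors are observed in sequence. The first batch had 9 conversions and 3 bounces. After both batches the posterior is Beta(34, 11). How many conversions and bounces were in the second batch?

Because Beta–binomial updating is additive in the counts, the combined data contributed (α_post−α_prior, β_post−β_prior) successes and failures.
Total across both batches: 34−18=16 conversions, 11−5=6 bounces.
Subtract the first batch: 16−9=7 conversions and 6−3=3 bounces.

7 conversions and 3 bounces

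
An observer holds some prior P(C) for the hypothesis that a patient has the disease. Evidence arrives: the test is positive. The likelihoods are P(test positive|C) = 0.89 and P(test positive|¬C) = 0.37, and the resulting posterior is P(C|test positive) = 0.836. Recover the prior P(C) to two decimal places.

In odds form, posterior odds = prior odds × likelihood ratio, so prior odds = posterior odds ÷ LR.
Posterior odds = 0.836/(1−0.836) = 5.0976. LR = 0.89/0.37 = 2.4054.
Prior odds = 5.0976/2.4054 = 2.1192, so P(C) = 2.1192/(1+2.1192) ≈ 0.68.

P(C) = 0.68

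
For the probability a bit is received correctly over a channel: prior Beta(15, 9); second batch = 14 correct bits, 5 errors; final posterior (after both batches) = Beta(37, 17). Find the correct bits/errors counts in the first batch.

8 correct bits and 3 errors

Because Beta–binomial updating is additive in the counts, the combined data contributed (α_post−α_prior, β_post−β_prior) successes and failures.
Total across both batches: 37−15=22 correct bits, 17−9=8 errors.
Subtract the second batch: 22−14=8 correct bits and 8−5=3 errors.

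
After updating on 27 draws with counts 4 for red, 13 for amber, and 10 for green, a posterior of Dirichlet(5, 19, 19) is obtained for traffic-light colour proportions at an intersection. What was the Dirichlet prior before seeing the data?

Dirichlet(1, 6, 9)

For a Dirichlet(α) prior with multinomial counts c, the posterior is Dirichlet(α + c) componentwise.
Subtract each count from the matching posterior parameter: 5−4=1, 19−13=6, 19−10=9.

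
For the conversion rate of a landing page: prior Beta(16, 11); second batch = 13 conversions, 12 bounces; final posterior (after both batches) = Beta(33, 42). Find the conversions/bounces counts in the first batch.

4 conversions and 19 bounces

Sequential conjugate updates are equivalent to a single update on the pooled data, so total successes = posterior α − prior α and total failures = posterior β − prior β.
Total across both batches: 33−16=17 conversions, 42−11=31 bounces.
Subtract the second batch: 17−13=4 conversions and 31−12=19 bounces.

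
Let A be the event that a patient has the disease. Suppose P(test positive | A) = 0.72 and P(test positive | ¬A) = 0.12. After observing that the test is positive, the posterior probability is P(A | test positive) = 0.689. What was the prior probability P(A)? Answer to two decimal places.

P(A) = 0.27

In odds form, posterior odds = prior odds × likelihood ratio, so prior odds = posterior odds ÷ LR.
Posterior odds = 0.689/(1−0.689) = 2.2154. LR = 0.72/0.12 = 6.0000.
Prior odds = 2.2154/6.0000 = 0.3692, so P(A) = 0.3692/(1+0.3692) ≈ 0.27.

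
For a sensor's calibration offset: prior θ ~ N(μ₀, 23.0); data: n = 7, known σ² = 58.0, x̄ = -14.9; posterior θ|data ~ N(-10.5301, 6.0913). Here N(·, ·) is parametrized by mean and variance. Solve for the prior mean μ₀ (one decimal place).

μ₀ = 1.6

With known observation variance, the Normal–Normal posterior has precision τ_n = τ₀ + n/σ² and mean μ_n = (τ₀μ₀ + (n/σ²)x̄)/τ_n.
Here τ₀ = 1/23.0 = 0.043478 and τ_data = 7/58.0 = 0.120690, so τ_n = 0.164168.
Rearranging for μ₀: μ₀ = (μ_n·τ_n − τ_data·x̄)/τ₀ = (-10.5301·0.164168 − 0.120690·-14.9) / 0.043478 = 0.069576/0.043478 ≈ 1.6.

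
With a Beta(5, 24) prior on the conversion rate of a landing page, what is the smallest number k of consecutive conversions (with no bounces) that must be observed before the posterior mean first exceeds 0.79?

k = 86

After k conversions and 0 bounces the posterior is Beta(5+k, 24), with mean (5+k)/(5+24+k).
Set (5+k)/(29+k) > 0.79 and solve: k > (0.79·29 − 5)/(1 − 0.79) = 85.286.
The smallest integer exceeding 85.286 is 86.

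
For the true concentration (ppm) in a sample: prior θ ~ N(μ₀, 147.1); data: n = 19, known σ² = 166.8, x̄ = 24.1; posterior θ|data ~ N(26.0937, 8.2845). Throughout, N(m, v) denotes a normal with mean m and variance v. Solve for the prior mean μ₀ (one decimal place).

μ₀ = 59.5

With known observation variance, the Normal–Normal posterior has precision τ_n = τ₀ + n/σ² and mean μ_n = (τ₀μ₀ + (n/σ²)x̄)/τ_n.
Here τ₀ = 1/147.1 = 0.006798 and τ_data = 19/166.8 = 0.113909, so τ_n = 0.120707.
Rearranging for μ₀: μ₀ = (μ_n·τ_n − τ_data·x̄)/τ₀ = (26.0937·0.120707 − 0.113909·24.1) / 0.006798 = 0.404485/0.006798 ≈ 59.5.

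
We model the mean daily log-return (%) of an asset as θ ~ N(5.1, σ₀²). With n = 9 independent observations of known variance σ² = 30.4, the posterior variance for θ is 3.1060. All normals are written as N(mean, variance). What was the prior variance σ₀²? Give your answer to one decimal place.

For the Normal–Normal model with known σ², precisions add: τ_n = τ₀ + n/σ².
So 1/σ₀² = 1/3.1060 − 9/30.4 = 0.321958 − 0.296053 = 0.025905.
Hence σ₀² = 1/0.025905 ≈ 38.6.

σ₀² = 38.6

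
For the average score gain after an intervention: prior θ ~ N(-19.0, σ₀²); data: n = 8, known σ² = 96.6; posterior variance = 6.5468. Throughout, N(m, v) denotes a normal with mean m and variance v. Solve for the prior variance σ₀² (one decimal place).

σ₀² = 14.3

Posterior precision equals prior precision plus data precision: 1/σ_n² = 1/σ₀² + n/σ².
So 1/σ₀² = 1/6.5468 − 8/96.6 = 0.152746 − 0.082816 = 0.069930.
Hence σ₀² = 1/0.069930 ≈ 14.3.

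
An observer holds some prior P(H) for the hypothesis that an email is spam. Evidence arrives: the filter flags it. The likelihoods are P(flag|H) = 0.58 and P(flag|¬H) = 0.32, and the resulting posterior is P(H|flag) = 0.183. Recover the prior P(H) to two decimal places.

In odds form, posterior odds = prior odds × likelihood ratio, so prior odds = posterior odds ÷ LR.
Posterior odds = 0.183/(1−0.183) = 0.2240. LR = 0.58/0.32 = 1.8125.
Prior odds = 0.2240/1.8125 = 0.1236, so P(H) = 0.1236/(1+0.1236) ≈ 0.11.

P(H) = 0.11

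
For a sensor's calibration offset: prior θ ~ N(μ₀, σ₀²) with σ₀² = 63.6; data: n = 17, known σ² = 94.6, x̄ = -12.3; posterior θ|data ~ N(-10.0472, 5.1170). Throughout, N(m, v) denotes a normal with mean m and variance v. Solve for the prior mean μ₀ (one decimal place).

μ₀ = 15.7

With known observation variance, the Normal–Normal posterior has precision τ_n = τ₀ + n/σ² and mean μ_n = (τ₀μ₀ + (n/σ²)x̄)/τ_n.
Here τ₀ = 1/63.6 = 0.015723 and τ_data = 17/94.6 = 0.179704, so τ_n = 0.195427.
Rearranging for μ₀: μ₀ = (μ_n·τ_n − τ_data·x̄)/τ₀ = (-10.0472·0.195427 − 0.179704·-12.3) / 0.015723 = 0.246865/0.015723 ≈ 15.7.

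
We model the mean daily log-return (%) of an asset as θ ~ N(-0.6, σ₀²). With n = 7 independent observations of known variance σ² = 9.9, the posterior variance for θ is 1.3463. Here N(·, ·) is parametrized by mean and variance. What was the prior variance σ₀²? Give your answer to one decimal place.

For the Normal–Normal model with known σ², precisions add: τ_n = τ₀ + n/σ².
So 1/σ₀² = 1/1.3463 − 7/9.9 = 0.742776 − 0.707071 = 0.035705.
Hence σ₀² = 1/0.035705 ≈ 28.0.

σ₀² = 28.0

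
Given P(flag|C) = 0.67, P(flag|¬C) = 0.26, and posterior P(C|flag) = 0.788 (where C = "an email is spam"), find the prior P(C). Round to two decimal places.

P(C) = 0.59

In odds form, posterior odds = prior odds × likelihood ratio, so prior odds = posterior odds ÷ LR.
Posterior odds = 0.788/(1−0.788) = 3.7170. LR = 0.67/0.26 = 2.5769.
Prior odds = 3.7170/2.5769 = 1.4424, so P(C) = 1.4424/(1+1.4424) ≈ 0.59.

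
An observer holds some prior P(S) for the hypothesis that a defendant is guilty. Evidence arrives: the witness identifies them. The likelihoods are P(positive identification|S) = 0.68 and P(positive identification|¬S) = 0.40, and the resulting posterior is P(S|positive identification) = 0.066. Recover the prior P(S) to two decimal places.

In odds form, posterior odds = prior odds × likelihood ratio, so prior odds = posterior odds ÷ LR.
Posterior odds = 0.066/(1−0.066) = 0.0707. LR = 0.68/0.40 = 1.7000.
Prior odds = 0.0707/1.7000 = 0.0416, so P(S) = 0.0416/(1+0.0416) ≈ 0.04.

P(S) = 0.04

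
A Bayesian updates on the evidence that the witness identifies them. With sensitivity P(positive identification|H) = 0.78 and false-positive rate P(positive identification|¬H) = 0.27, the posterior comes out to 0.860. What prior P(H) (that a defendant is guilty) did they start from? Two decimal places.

P(H) = 0.68

In odds form, posterior odds = prior odds × likelihood ratio, so prior odds = posterior odds ÷ LR.
Posterior odds = 0.860/(1−0.860) = 6.1429. LR = 0.78/0.27 = 2.8889.
Prior odds = 6.1429/2.8889 = 2.1264, so P(H) = 2.1264/(1+2.1264) ≈ 0.68.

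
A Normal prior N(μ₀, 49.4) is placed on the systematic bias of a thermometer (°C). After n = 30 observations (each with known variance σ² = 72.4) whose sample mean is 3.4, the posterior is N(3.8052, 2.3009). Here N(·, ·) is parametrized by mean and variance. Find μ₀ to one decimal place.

μ₀ = 12.1

With known observation variance, the Normal–Normal posterior has precision τ_n = τ₀ + n/σ² and mean μ_n = (τ₀μ₀ + (n/σ²)x̄)/τ_n.
Here τ₀ = 1/49.4 = 0.020243 and τ_data = 30/72.4 = 0.414365, so τ_n = 0.434608.
Rearranging for μ₀: μ₀ = (μ_n·τ_n − τ_data·x̄)/τ₀ = (3.8052·0.434608 − 0.414365·3.4) / 0.020243 = 0.244929/0.020243 ≈ 12.1.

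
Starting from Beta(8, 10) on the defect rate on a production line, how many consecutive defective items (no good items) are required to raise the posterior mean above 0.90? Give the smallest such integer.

After k defective items and 0 good items the posterior is Beta(8+k, 10), with mean (8+k)/(8+10+k).
Set (8+k)/(18+k) > 0.90 and solve: k > (0.90·18 − 8)/(1 − 0.90) = 82.000.
The smallest integer exceeding 82.000 is 83.

k = 83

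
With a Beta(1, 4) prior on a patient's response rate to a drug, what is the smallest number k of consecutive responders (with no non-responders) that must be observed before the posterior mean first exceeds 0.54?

k = 4

After k responders and 0 non-responders the posterior is Beta(1+k, 4), with mean (1+k)/(1+4+k).
Set (1+k)/(5+k) > 0.54 and solve: k > (0.54·5 − 1)/(1 − 0.54) = 3.696.
The smallest integer exceeding 3.696 is 4, and checking k=4: (5)/(9) = 0.5556 > 0.54.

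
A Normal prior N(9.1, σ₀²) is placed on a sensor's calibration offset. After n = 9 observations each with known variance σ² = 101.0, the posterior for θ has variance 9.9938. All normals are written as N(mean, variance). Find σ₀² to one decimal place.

σ₀² = 91.3

Posterior precision equals prior precision plus data precision: 1/σ_n² = 1/σ₀² + n/σ².
So 1/σ₀² = 1/9.9938 − 9/101.0 = 0.100062 − 0.089109 = 0.010953.
Hence σ₀² = 1/0.010953 ≈ 91.3.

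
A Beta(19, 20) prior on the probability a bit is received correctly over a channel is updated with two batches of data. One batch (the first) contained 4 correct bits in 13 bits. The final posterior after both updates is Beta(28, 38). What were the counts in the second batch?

Sequential conjugate updates are equivalent to a single update on the pooled data, so total successes = posterior α − prior α and total failures = posterior β − prior β.
Total across both batches: 28−19=9 correct bits, 38−20=18 errors.
Subtract the first batch: 9−4=5 correct bits and 18−9=9 errors.

5 correct bits and 9 errors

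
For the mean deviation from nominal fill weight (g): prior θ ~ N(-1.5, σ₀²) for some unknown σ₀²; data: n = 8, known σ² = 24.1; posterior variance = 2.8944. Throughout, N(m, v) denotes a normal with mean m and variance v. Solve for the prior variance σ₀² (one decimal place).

σ₀² = 73.8

For the Normal–Normal model with known σ², precisions add: τ_n = τ₀ + n/σ².
So 1/σ₀² = 1/2.8944 − 8/24.1 = 0.345495 − 0.331950 = 0.013545.
Hence σ₀² = 1/0.013545 ≈ 73.8.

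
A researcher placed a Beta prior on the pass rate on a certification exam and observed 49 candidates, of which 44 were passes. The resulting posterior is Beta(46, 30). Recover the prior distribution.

Beta(2, 25)

Under Beta–binomial conjugacy the posterior parameters are (a+s, b+f).
So a = 46 − 44 = 2 and b = 30 − 5 = 25.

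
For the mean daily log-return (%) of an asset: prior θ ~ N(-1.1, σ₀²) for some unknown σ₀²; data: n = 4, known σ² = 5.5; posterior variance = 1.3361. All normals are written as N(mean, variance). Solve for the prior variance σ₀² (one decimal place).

σ₀² = 47.2

For the Normal–Normal model with known σ², precisions add: τ_n = τ₀ + n/σ².
So 1/σ₀² = 1/1.3361 − 4/5.5 = 0.748447 − 0.727273 = 0.021174.
Hence σ₀² = 1/0.021174 ≈ 47.2.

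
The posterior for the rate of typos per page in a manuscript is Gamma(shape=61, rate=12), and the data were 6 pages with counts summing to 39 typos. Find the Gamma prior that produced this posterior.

Gamma(shape=22, rate=6)

A Gamma(α, β) prior (rate parametrization) on a Poisson rate with n observations summing to S gives posterior Gamma(α+S, β+n).
So α = 61 − 39 = 22 and β = 12 − 6 = 6.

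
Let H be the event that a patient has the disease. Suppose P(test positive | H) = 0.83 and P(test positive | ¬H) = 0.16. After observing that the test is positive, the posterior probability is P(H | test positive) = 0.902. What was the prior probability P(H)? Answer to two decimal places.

P(H) = 0.64

In odds form, posterior odds = prior odds × likelihood ratio, so prior odds = posterior odds ÷ LR.
Posterior odds = 0.902/(1−0.902) = 9.2041. LR = 0.83/0.16 = 5.1875.
Prior odds = 9.2041/5.1875 = 1.7743, so P(H) = 1.7743/(1+1.7743) ≈ 0.64.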